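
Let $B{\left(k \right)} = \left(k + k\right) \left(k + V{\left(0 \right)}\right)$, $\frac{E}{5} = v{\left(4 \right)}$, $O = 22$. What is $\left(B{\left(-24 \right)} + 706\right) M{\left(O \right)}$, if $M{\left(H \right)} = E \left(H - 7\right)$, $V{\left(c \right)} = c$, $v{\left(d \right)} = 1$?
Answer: $139350$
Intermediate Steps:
$E = 5$ ($E = 5 \cdot 1 = 5$)
$B{\left(k \right)} = 2 k^{2}$ ($B{\left(k \right)} = \left(k + k\right) \left(k + 0\right) = 2 k k = 2 k^{2}$)
$M{\left(H \right)} = -35 + 5 H$ ($M{\left(H \right)} = 5 \left(H - 7\right) = 5 \left(-7 + H\right) = -35 + 5 H$)
$\left(B{\left(-24 \right)} + 706\right) M{\left(O \right)} = \left(2 \left(-24\right)^{2} + 706\right) \left(-35 + 5 \cdot 22\right) = \left(2 \cdot 576 + 706\right) \left(-35 + 110\right) = \left(1152 + 706\right) 75 = 1858 \cdot 75 = 139350$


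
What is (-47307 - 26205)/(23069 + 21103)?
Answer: -2042/1227 ≈ -1.6642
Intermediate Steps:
(-47307 - 26205)/(23069 + 21103) = -73512/44172 = -73512*1/44172 = -2042/1227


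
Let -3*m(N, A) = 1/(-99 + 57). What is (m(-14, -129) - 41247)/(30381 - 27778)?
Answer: -5197121/327978 ≈ -15.846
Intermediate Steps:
m(N, A) = 1/126 (m(N, A) = -1/(3*(-99 + 57)) = -⅓/(-42) = -⅓*(-1/42) = 1/126)
(m(-14, -129) - 41247)/(30381 - 27778) = (1/126 - 41247)/(30381 - 27778) = -5197121/126/2603 = -5197121/126*1/2603 = -5197121/327978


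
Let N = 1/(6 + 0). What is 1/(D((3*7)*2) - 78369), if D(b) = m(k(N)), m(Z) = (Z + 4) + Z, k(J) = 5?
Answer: -1/78355 ≈ -1.2762e-5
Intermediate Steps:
N = ⅙ (N = 1/6 = ⅙ ≈ 0.16667)
m(Z) = 4 + 2*Z (m(Z) = (4 + Z) + Z = 4 + 2*Z)
D(b) = 14 (D(b) = 4 + 2*5 = 4 + 10 = 14)
1/(D((3*7)*2) - 78369) = 1/(14 - 78369) = 1/(-78355) = -1/78355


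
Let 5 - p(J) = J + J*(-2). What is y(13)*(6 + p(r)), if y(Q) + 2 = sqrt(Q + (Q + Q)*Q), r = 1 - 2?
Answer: -20 + 30*sqrt(39) ≈ 167.35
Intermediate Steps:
r = -1
p(J) = 5 + J (p(J) = 5 - (J + J*(-2)) = 5 - (J - 2*J) = 5 - (-1)*J = 5 + J)
y(Q) = -2 + sqrt(Q + 2*Q**2) (y(Q) = -2 + sqrt(Q + (Q + Q)*Q) = -2 + sqrt(Q + (2*Q)*Q) = -2 + sqrt(Q + 2*Q**2))
y(13)*(6 + p(r)) = (-2 + sqrt(13*(1 + 2*13)))*(6 + (5 - 1)) = (-2 + sqrt(13*(1 + 26)))*(6 + 4) = (-2 + sqrt(13*27))*10 = (-2 + sqrt(351))*10 = (-2 + 3*sqrt(39))*10 = -20 + 30*sqrt(39)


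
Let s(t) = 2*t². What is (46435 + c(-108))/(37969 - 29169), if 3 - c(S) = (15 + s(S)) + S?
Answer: 23203/8800 ≈ 2.6367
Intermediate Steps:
c(S) = -12 - S - 2*S² (c(S) = 3 - ((15 + 2*S²) + S) = 3 - (15 + S + 2*S²) = 3 + (-15 - S - 2*S²) = -12 - S - 2*S²)
(46435 + c(-108))/(37969 - 29169) = (46435 + (-12 - 1*(-108) - 2*(-108)²))/(37969 - 29169) = (46435 + (-12 + 108 - 2*11664))/8800 = (46435 + (-12 + 108 - 23328))*(1/8800) = (46435 - 23232)*(1/8800) = 23203*(1/8800) = 23203/8800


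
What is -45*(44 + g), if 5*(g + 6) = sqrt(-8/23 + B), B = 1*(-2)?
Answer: -1710 - 27*I*sqrt(138)/23 ≈ -1710.0 - 13.79*I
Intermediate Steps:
B = -2
g = -6 + 3*I*sqrt(138)/115 (g = -6 + sqrt(-8/23 - 2)/5 = -6 + sqrt(-54/23)/5 = -6 + (3*I*sqrt(138)/23)/5 = -6 + 3*I*sqrt(138)/115 ≈ -6.0 + 0.30645*I)
-45*(44 + g) = -45*(44 + (-6 + 3*I*sqrt(138)/115)) = -45*(38 + 3*I*sqrt(138)/115) = -1710 - 27*I*sqrt(138)/23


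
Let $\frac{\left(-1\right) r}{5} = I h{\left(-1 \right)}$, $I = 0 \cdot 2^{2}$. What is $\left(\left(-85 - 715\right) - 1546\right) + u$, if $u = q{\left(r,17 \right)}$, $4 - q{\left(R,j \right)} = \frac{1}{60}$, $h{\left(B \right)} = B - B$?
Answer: $- \frac{140521}{60} \approx -2342.0$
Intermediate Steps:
$h{\left(B \right)} = 0$
$I = 0$ ($I = 0 \cdot 4 = 0$)
$r = 0$ ($r = - 5 \cdot 0 \cdot 0 = \left(-5\right) 0 = 0$)
$q{\left(R,j \right)} = \frac{239}{60}$ ($q{\left(R,j \right)} = 4 - \frac{1}{60} = \frac{239}{60}$)
$u = \frac{239}{60} \approx 3.9833$
$\left(\left(-85 - 715\right) - 1546\right) + u = \left(\left(-85 - 715\right) - 1546\right) + \frac{239}{60} = \left(-800 - 1546\right) + \frac{239}{60} = -2346 + \frac{239}{60} = - \frac{140521}{60}$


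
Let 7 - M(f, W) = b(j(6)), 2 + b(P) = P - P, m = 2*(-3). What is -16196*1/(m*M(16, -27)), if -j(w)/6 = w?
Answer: 8098/27 ≈ 299.93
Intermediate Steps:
m = -6
j(w) = -6*w
b(P) = -2 (b(P) = -2 + (P - P) = -2 + 0 = -2)
M(f, W) = 9 (M(f, W) = 7 - 1*(-2) = 7 + 2 = 9)
-16196*1/(m*M(16, -27)) = -16196/((-6*9)) = -16196/(-54) = -16196*(-1/54) = 8098/27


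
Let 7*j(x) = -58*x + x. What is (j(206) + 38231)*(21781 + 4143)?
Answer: 6633303500/7 ≈ 9.4761e+8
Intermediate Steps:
j(x) = -57*x/7 (j(x) = (-58*x + x)/7 = (-57*x)/7 = -57*x/7)
(j(206) + 38231)*(21781 + 4143) = (-57/7*206 + 38231)*(21781 + 4143) = (-11742/7 + 38231)*25924 = (255875/7)*25924 = 6633303500/7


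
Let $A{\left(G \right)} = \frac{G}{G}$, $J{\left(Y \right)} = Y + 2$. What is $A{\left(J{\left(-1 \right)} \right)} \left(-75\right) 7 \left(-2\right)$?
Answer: $1050$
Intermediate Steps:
$J{\left(Y \right)} = 2 + Y$
$A{\left(G \right)} = 1$
$A{\left(J{\left(-1 \right)} \right)} \left(-75\right) 7 \left(-2\right) = 1 \left(-75\right) 7 \left(-2\right) = \left(-75\right) \left(-14\right) = 1050$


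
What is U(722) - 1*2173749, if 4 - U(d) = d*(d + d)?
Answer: -3216313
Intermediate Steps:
U(d) = 4 - 2*d² (U(d) = 4 - d*(d + d) = 4 - d*2*d = 4 - 2*d²)
U(722) - 1*2173749 = (4 - 2*722²) - 1*2173749 = (4 - 2*521284) - 2173749 = (4 - 1042568) - 2173749 = -1042564 - 2173749 = -3216313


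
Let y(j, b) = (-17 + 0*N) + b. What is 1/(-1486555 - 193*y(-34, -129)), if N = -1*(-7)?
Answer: -1/1458377 ≈ -6.8569e-7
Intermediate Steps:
N = 7
y(j, b) = -17 + b (y(j, b) = (-17 + 0*7) + b = (-17 + 0) + b = -17 + b)
1/(-1486555 - 193*y(-34, -129)) = 1/(-1486555 - 193*(-17 - 129)) = 1/(-1486555 - 193*(-146)) = 1/(-1486555 - 1*(-28178)) = 1/(-1486555 + 28178) = 1/(-1458377) = -1/1458377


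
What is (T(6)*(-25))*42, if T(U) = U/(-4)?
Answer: 1575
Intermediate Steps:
T(U) = -U/4 (T(U) = U*(-¼) = -U/4)
(T(6)*(-25))*42 = (-¼*6*(-25))*42 = -3/2*(-25)*42 = (75/2)*42 = 1575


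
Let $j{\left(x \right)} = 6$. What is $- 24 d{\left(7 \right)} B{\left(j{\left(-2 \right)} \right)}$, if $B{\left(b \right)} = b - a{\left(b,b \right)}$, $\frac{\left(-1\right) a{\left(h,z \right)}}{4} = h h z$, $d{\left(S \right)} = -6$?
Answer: $125280$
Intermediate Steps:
$a{\left(h,z \right)} = - 4 z h^{2}$ ($a{\left(h,z \right)} = - 4 h h z = - 4 h^{2} z = - 4 z h^{2}$)
$B{\left(b \right)} = b + 4 b^{3}$ ($B{\left(b \right)} = b - - 4 b b^{2} = b - - 4 b^{3} = b + 4 b^{3}$)
$- 24 d{\left(7 \right)} B{\left(j{\left(-2 \right)} \right)} = \left(-24\right) \left(-6\right) \left(6 + 4 \cdot 6^{3}\right) = 144 \left(6 + 4 \cdot 216\right) = 144 \left(6 + 864\right) = 144 \cdot 870 = 125280$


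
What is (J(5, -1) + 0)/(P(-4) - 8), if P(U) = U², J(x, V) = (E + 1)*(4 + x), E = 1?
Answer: 9/4 ≈ 2.2500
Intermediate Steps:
J(x, V) = 8 + 2*x (J(x, V) = (1 + 1)*(4 + x) = 2*(4 + x) = 8 + 2*x)
(J(5, -1) + 0)/(P(-4) - 8) = ((8 + 2*5) + 0)/((-4)² - 8) = ((8 + 10) + 0)/(16 - 8) = (18 + 0)/8 = 18*(⅛) = 9/4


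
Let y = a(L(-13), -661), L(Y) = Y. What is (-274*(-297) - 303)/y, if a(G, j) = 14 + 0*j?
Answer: 81075/14 ≈ 5791.1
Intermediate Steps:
a(G, j) = 14 (a(G, j) = 14 + 0 = 14)
y = 14
(-274*(-297) - 303)/y = (-274*(-297) - 303)/14 = (81378 - 303)*(1/14) = 81075*(1/14) = 81075/14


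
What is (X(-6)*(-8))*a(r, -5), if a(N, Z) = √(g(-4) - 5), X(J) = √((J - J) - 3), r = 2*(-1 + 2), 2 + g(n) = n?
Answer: 8*√33 ≈ 45.956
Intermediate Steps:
g(n) = -2 + n
r = 2 (r = 2*1 = 2)
X(J) = I*√3 (X(J) = √(0 - 3) = √(-3) = I*√3)
a(N, Z) = I*√11 (a(N, Z) = √((-2 - 4) - 5) = √(-6 - 5) = √(-11) = I*√11)
(X(-6)*(-8))*a(r, -5) = ((I*√3)*(-8))*(I*√11) = (-8*I*√3)*(I*√11) = 8*√33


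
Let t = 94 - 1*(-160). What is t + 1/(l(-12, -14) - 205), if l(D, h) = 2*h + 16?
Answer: 55117/217 ≈ 254.00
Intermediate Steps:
l(D, h) = 16 + 2*h
t = 254 (t = 94 + 160 = 254)
t + 1/(l(-12, -14) - 205) = 254 + 1/((16 + 2*(-14)) - 205) = 254 + 1/((16 - 28) - 205) = 254 + 1/(-12 - 205) = 254 + 1/(-217) = 254 - 1/217 = 55117/217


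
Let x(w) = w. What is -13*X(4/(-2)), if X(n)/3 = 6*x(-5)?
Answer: 1170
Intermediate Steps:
X(n) = -90 (X(n) = 3*(6*(-5)) = 3*(-30) = -90)
-13*X(4/(-2)) = -13*(-90) = 1170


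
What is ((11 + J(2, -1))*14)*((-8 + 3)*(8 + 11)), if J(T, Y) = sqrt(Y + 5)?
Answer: -17290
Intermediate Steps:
J(T, Y) = sqrt(5 + Y)
((11 + J(2, -1))*14)*((-8 + 3)*(8 + 11)) = ((11 + sqrt(5 - 1))*14)*((-8 + 3)*(8 + 11)) = ((11 + sqrt(4))*14)*(-5*19) = ((11 + 2)*14)*(-95) = (13*14)*(-95) = 182*(-95) = -17290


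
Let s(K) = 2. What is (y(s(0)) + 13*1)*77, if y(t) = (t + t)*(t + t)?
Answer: 2233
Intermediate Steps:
y(t) = 4*t² (y(t) = (2*t)*(2*t) = 4*t²)
(y(s(0)) + 13*1)*77 = (4*2² + 13*1)*77 = (4*4 + 13)*77 = (16 + 13)*77 = 29*77 = 2233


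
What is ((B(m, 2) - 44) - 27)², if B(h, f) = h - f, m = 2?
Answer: 5041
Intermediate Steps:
((B(m, 2) - 44) - 27)² = (((2 - 1*2) - 44) - 27)² = (((2 - 2) - 44) - 27)² = ((0 - 44) - 27)² = (-44 - 27)² = (-71)² = 5041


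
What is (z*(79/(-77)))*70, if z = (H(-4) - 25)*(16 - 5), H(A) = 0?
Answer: 19750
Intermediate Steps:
z = -275 (z = (0 - 25)*(16 - 5) = -25*11 = -275)
(z*(79/(-77)))*70 = -21725/(-77)*70 = -21725*(-1)/77*70 = -275*(-79/77)*70 = (1975/7)*70 = 19750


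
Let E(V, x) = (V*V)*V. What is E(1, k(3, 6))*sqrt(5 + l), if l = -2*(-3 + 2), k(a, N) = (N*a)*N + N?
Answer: sqrt(7) ≈ 2.6458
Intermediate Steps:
k(a, N) = N + a*N**2 (k(a, N) = a*N**2 + N = N + a*N**2)
E(V, x) = V**3 (E(V, x) = V**2*V = V**3)
l = 2 (l = -2*(-1) = 2)
E(1, k(3, 6))*sqrt(5 + l) = 1**3*sqrt(5 + 2) = 1*sqrt(7) = sqrt(7)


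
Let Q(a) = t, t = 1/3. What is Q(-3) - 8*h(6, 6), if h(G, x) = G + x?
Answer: -287/3 ≈ -95.667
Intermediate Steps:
t = ⅓ ≈ 0.33333
Q(a) = ⅓
Q(-3) - 8*h(6, 6) = ⅓ - 8*(6 + 6) = ⅓ - 8*12 = ⅓ - 96 = -287/3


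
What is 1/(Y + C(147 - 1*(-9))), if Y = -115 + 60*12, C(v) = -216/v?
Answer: 13/7847 ≈ 0.0016567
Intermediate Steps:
Y = 605 (Y = -115 + 720 = 605)
1/(Y + C(147 - 1*(-9))) = 1/(605 - 216/(147 - 1*(-9))) = 1/(605 - 216/(147 + 9)) = 1/(605 - 216/156) = 1/(605 - 216*1/156) = 1/(605 - 18/13) = 1/(7847/13) = 13/7847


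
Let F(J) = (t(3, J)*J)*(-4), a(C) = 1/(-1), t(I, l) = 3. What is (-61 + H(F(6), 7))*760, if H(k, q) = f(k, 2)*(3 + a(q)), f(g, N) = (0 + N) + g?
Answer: -152760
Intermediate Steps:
a(C) = -1
f(g, N) = N + g
F(J) = -12*J (F(J) = (3*J)*(-4) = -12*J)
H(k, q) = 4 + 2*k (H(k, q) = (2 + k)*(3 - 1) = (2 + k)*2 = 4 + 2*k)
(-61 + H(F(6), 7))*760 = (-61 + (4 + 2*(-12*6)))*760 = (-61 + (4 + 2*(-72)))*760 = (-61 + (4 - 144))*760 = (-61 - 140)*760 = -201*760 = -152760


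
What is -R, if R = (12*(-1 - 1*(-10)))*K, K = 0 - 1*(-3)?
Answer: -324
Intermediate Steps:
K = 3 (K = 0 + 3 = 3)
R = 324 (R = (12*(-1 - 1*(-10)))*3 = (12*(-1 + 10))*3 = (12*9)*3 = 108*3 = 324)
-R = -1*324 = -324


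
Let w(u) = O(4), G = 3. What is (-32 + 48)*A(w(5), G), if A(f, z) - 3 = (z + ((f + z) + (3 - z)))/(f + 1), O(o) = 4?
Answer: 80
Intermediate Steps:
w(u) = 4
A(f, z) = 3 + (3 + f + z)/(1 + f) (A(f, z) = 3 + (z + ((f + z) + (3 - z)))/(f + 1) = 3 + (z + (3 + f))/(1 + f) = 3 + (3 + f + z)/(1 + f))
(-32 + 48)*A(w(5), G) = (-32 + 48)*((6 + 3 + 4*4)/(1 + 4)) = 16*((6 + 3 + 16)/5) = 16*((1/5)*25) = 16*5 = 80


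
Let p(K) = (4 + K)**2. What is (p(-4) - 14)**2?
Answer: 196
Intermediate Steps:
(p(-4) - 14)**2 = ((4 - 4)**2 - 14)**2 = (0**2 - 14)**2 = (0 - 14)**2 = (-14)**2 = 196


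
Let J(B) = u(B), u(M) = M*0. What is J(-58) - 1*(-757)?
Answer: 757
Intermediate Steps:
u(M) = 0
J(B) = 0
J(-58) - 1*(-757) = 0 - 1*(-757) = 0 + 757 = 757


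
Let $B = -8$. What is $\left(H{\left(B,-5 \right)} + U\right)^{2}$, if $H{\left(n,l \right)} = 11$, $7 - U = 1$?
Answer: $289$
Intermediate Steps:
$U = 6$ ($U = 7 - 1 = 6$)
$\left(H{\left(B,-5 \right)} + U\right)^{2} = \left(11 + 6\right)^{2} = 17^{2} = 289$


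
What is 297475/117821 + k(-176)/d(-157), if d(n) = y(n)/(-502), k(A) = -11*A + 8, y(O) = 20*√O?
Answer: 297475/117821 + 243972*I*√157/785 ≈ 2.5248 + 3894.2*I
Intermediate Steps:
k(A) = 8 - 11*A
d(n) = -10*√n/251 (d(n) = (20*√n)/(-502) = (20*√n)*(-1/502) = -10*√n/251)
297475/117821 + k(-176)/d(-157) = 297475/117821 + (8 - 11*(-176))/((-10*I*√157/251)) = 297475*(1/117821) + (8 + 1936)/((-10*I*√157/251)) = 297475/117821 + 1944/((-10*I*√157/251)) = 297475/117821 + 1944*(251*I*√157/1570) = 297475/117821 + 243972*I*√157/785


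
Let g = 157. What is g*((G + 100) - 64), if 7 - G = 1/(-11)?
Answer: 74418/11 ≈ 6765.3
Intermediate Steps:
G = 78/11 (G = 7 - 1/(-11) = 7 - 1*(-1/11) = 7 + 1/11 = 78/11 ≈ 7.0909)
g*((G + 100) - 64) = 157*((78/11 + 100) - 64) = 157*(1178/11 - 64) = 157*(474/11) = 74418/11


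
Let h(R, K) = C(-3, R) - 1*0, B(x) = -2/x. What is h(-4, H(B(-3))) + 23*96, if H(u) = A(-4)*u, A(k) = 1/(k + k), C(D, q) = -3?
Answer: 2205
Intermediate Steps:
A(k) = 1/(2*k)
H(u) = -u/8 (H(u) = ((1/2)/(-4))*u = ((1/2)*(-1/4))*u = -u/8)
h(R, K) = -3 (h(R, K) = -3 - 1*0 = -3 + 0 = -3)
h(-4, H(B(-3))) + 23*96 = -3 + 23*96 = -3 + 2208 = 2205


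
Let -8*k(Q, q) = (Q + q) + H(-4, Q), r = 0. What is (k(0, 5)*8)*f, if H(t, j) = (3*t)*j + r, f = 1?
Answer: -5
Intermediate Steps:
H(t, j) = 3*j*t (H(t, j) = (3*t)*j + 0 = 3*j*t + 0 = 3*j*t)
k(Q, q) = -q/8 + 11*Q/8 (k(Q, q) = -((Q + q) + 3*Q*(-4))/8 = -((Q + q) - 12*Q)/8 = -(q - 11*Q)/8 = -q/8 + 11*Q/8)
(k(0, 5)*8)*f = ((-⅛*5 + (11/8)*0)*8)*1 = ((-5/8 + 0)*8)*1 = -5/8*8*1 = -5*1 = -5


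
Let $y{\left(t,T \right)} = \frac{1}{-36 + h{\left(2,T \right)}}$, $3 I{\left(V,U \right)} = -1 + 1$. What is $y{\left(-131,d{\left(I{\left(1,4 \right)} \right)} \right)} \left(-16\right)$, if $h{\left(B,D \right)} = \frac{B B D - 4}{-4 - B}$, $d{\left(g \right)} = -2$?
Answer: $\frac{8}{17} \approx 0.47059$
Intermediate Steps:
$I{\left(V,U \right)} = 0$ ($I{\left(V,U \right)} = \frac{-1 + 1}{3} = \frac{1}{3} \cdot 0 = 0$)
$h{\left(B,D \right)} = \frac{-4 + D B^{2}}{-4 - B}$ ($h{\left(B,D \right)} = \frac{B^{2} D - 4}{-4 - B} = \frac{D B^{2} - 4}{-4 - B} = \frac{-4 + D B^{2}}{-4 - B}$)
$y{\left(t,T \right)} = \frac{1}{- \frac{106}{3} - \frac{2 T}{3}}$ ($y{\left(t,T \right)} = \frac{1}{-36 + \frac{4 - T 2^{2}}{4 + 2}} = \frac{1}{-36 + \frac{4 - T 4}{6}} = \frac{1}{-36 + \frac{4 - 4 T}{6}} = \frac{1}{-36 - \left(- \frac{2}{3} + \frac{2 T}{3}\right)} = \frac{1}{- \frac{106}{3} - \frac{2 T}{3}}$)
$y{\left(-131,d{\left(I{\left(1,4 \right)} \right)} \right)} \left(-16\right) = - \frac{3}{106 + 2 \left(-2\right)} \left(-16\right) = - \frac{3}{106 - 4} \left(-16\right) = - \frac{3}{102} \left(-16\right) = \left(-3\right) \frac{1}{102} \left(-16\right) = \left(- \frac{1}{34}\right) \left(-16\right) = \frac{8}{17}$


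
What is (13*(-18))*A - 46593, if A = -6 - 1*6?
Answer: -43785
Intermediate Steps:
A = -12 (A = -6 - 6 = -12)
(13*(-18))*A - 46593 = (13*(-18))*(-12) - 46593 = -234*(-12) - 46593 = 2808 - 46593 = -43785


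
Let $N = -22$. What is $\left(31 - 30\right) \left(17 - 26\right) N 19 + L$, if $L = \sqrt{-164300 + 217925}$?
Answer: $3762 + 5 \sqrt{2145} \approx 3993.6$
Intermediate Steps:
$L = 5 \sqrt{2145}$ ($L = \sqrt{53625} = 5 \sqrt{2145} \approx 231.57$)
$\left(31 - 30\right) \left(17 - 26\right) N 19 + L = \left(31 - 30\right) \left(17 - 26\right) \left(-22\right) 19 + 5 \sqrt{2145} = 1 \left(-9\right) \left(-22\right) 19 + 5 \sqrt{2145} = \left(-9\right) \left(-22\right) 19 + 5 \sqrt{2145} = 198 \cdot 19 + 5 \sqrt{2145} = 3762 + 5 \sqrt{2145}$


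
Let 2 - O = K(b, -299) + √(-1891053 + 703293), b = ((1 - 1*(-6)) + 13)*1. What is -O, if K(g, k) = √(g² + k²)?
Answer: -2 + √89801 + 28*I*√1515 ≈ 297.67 + 1089.8*I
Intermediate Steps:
b = 20 (b = ((1 + 6) + 13)*1 = (7 + 13)*1 = 20*1 = 20)
O = 2 - √89801 - 28*I*√1515 (O = 2 - (√(20² + (-299)²) + √(-1891053 + 703293)) = 2 - (√(400 + 89401) + √(-1187760)) = 2 - (√89801 + 28*I*√1515) = 2 + (-√89801 - 28*I*√1515) = 2 - √89801 - 28*I*√1515 ≈ -297.67 - 1089.8*I)
-O = -(2 - √89801 - 28*I*√1515) = -2 + √89801 + 28*I*√1515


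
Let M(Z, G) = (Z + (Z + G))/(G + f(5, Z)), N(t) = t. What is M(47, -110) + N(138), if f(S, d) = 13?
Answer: 13402/97 ≈ 138.17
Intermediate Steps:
M(Z, G) = (G + 2*Z)/(13 + G) (M(Z, G) = (Z + (Z + G))/(G + 13) = (Z + (G + Z))/(13 + G) = (G + 2*Z)/(13 + G))
M(47, -110) + N(138) = (-110 + 2*47)/(13 - 110) + 138 = (-110 + 94)/(-97) + 138 = -1/97*(-16) + 138 = 16/97 + 138 = 13402/97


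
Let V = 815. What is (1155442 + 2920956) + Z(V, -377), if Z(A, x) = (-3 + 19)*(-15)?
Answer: 4076158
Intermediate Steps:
Z(A, x) = -240 (Z(A, x) = 16*(-15) = -240)
(1155442 + 2920956) + Z(V, -377) = (1155442 + 2920956) - 240 = 4076398 - 240 = 4076158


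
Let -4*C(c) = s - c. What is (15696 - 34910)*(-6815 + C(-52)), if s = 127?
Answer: 263606473/2 ≈ 1.3180e+8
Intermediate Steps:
C(c) = -127/4 + c/4 (C(c) = -(127 - c)/4 = -127/4 + c/4)
(15696 - 34910)*(-6815 + C(-52)) = (15696 - 34910)*(-6815 + (-127/4 + (¼)*(-52))) = -19214*(-6815 + (-127/4 - 13)) = -19214*(-6815 - 179/4) = -19214*(-27439/4) = 263606473/2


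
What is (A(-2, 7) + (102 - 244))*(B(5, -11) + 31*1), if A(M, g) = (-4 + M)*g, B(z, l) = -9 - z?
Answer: -3128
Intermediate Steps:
A(M, g) = g*(-4 + M)
(A(-2, 7) + (102 - 244))*(B(5, -11) + 31*1) = (7*(-4 - 2) + (102 - 244))*((-9 - 1*5) + 31*1) = (7*(-6) - 142)*((-9 - 5) + 31) = (-42 - 142)*(-14 + 31) = -184*17 = -3128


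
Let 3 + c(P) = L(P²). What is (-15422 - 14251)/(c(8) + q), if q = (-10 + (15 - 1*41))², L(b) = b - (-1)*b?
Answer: -4239/203 ≈ -20.882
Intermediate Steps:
L(b) = 2*b (L(b) = b + b = 2*b)
c(P) = -3 + 2*P²
q = 1296 (q = (-10 + (15 - 41))² = (-10 - 26)² = (-36)² = 1296)
(-15422 - 14251)/(c(8) + q) = (-15422 - 14251)/((-3 + 2*8²) + 1296) = -29673/((-3 + 2*64) + 1296) = -29673/((-3 + 128) + 1296) = -29673/(125 + 1296) = -29673/1421 = -29673*1/1421 = -4239/203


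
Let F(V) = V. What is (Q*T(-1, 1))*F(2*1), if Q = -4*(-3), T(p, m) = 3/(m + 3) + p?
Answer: -6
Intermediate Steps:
T(p, m) = p + 3/(3 + m) (T(p, m) = 3/(3 + m) + p = p + 3/(3 + m))
Q = 12
(Q*T(-1, 1))*F(2*1) = (12*((3 + 3*(-1) + 1*(-1))/(3 + 1)))*(2*1) = (12*((3 - 3 - 1)/4))*2 = (12*((¼)*(-1)))*2 = (12*(-¼))*2 = -3*2 = -6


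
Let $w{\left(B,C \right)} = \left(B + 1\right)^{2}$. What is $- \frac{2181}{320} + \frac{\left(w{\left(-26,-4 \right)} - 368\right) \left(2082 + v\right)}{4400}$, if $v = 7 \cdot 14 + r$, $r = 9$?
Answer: $\frac{193667}{1600} \approx 121.04$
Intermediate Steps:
$w{\left(B,C \right)} = \left(1 + B\right)^{2}$
$v = 107$ ($v = 7 \cdot 14 + 9 = 98 + 9 = 107$)
$- \frac{2181}{320} + \frac{\left(w{\left(-26,-4 \right)} - 368\right) \left(2082 + v\right)}{4400} = - \frac{2181}{320} + \frac{\left(\left(1 - 26\right)^{2} - 368\right) \left(2082 + 107\right)}{4400} = \left(-2181\right) \frac{1}{320} + \left(\left(-25\right)^{2} - 368\right) 2189 \cdot \frac{1}{4400} = - \frac{2181}{320} + \left(625 - 368\right) 2189 \cdot \frac{1}{4400} = - \frac{2181}{320} + 257 \cdot 2189 \cdot \frac{1}{4400} = - \frac{2181}{320} + 562573 \cdot \frac{1}{4400} = - \frac{2181}{320} + \frac{51143}{400} = \frac{193667}{1600}$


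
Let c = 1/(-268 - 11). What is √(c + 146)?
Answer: 23*√2387/93 ≈ 12.083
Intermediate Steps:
c = -1/279 (c = 1/(-279) = -1/279 ≈ -0.0035842)
√(c + 146) = √(-1/279 + 146) = √(40733/279) = 23*√2387/93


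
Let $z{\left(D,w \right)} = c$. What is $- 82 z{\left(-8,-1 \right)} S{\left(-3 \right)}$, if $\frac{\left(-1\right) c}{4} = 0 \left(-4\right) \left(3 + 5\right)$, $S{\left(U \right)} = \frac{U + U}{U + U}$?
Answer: $0$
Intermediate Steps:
$S{\left(U \right)} = 1$ ($S{\left(U \right)} = \frac{2 U}{2 U} = 2 U \frac{1}{2 U} = 1$)
$c = 0$ ($c = - 4 \cdot 0 \left(-4\right) \left(3 + 5\right) = - 4 \cdot 0 \cdot 8 = \left(-4\right) 0 = 0$)
$z{\left(D,w \right)} = 0$
$- 82 z{\left(-8,-1 \right)} S{\left(-3 \right)} = \left(-82\right) 0 \cdot 1 = 0 \cdot 1 = 0$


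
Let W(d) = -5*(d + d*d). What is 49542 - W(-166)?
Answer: 186492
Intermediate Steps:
W(d) = -5*d - 5*d**2 (W(d) = -5*(d + d**2) = -5*d - 5*d**2)
49542 - W(-166) = 49542 - (-5)*(-166)*(1 - 166) = 49542 - (-5)*(-166)*(-165) = 49542 - 1*(-136950) = 49542 + 136950 = 186492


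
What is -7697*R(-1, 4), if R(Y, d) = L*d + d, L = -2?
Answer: 30788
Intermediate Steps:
R(Y, d) = -d (R(Y, d) = -2*d + d = -d)
-7697*R(-1, 4) = -(-7697)*4 = -7697*(-4) = 30788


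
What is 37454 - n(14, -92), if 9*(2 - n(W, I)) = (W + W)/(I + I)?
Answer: 15505121/414 ≈ 37452.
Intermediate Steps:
n(W, I) = 2 - W/(9*I) (n(W, I) = 2 - (W + W)/(9*(I + I)) = 2 - 2*W/(9*(2*I)) = 2 - 2*W*1/(2*I)/9 = 2 - W/(9*I))
37454 - n(14, -92) = 37454 - (2 - ⅑*14/(-92)) = 37454 - (2 - ⅑*14*(-1/92)) = 37454 - (2 + 7/414) = 37454 - 1*835/414 = 37454 - 835/414 = 15505121/414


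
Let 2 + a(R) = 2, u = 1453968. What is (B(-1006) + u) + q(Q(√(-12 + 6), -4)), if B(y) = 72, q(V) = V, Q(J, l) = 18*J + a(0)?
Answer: 1454040 + 18*I*√6 ≈ 1.454e+6 + 44.091*I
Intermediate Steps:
a(R) = 0 (a(R) = -2 + 2 = 0)
Q(J, l) = 18*J (Q(J, l) = 18*J + 0 = 18*J)
(B(-1006) + u) + q(Q(√(-12 + 6), -4)) = (72 + 1453968) + 18*√(-12 + 6) = 1454040 + 18*√(-6) = 1454040 + 18*(I*√6) = 1454040 + 18*I*√6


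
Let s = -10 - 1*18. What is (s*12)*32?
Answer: -10752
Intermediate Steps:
s = -28 (s = -10 - 18 = -28)
(s*12)*32 = -28*12*32 = -336*32 = -10752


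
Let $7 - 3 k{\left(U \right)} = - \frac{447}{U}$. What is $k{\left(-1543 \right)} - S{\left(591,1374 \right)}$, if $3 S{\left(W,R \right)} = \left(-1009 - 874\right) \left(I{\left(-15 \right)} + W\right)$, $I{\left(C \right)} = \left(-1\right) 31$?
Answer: $\frac{1627072994}{4629} \approx 3.515 \cdot 10^{5}$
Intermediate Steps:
$I{\left(C \right)} = -31$
$S{\left(W,R \right)} = \frac{58373}{3} - \frac{1883 W}{3}$ ($S{\left(W,R \right)} = \frac{\left(-1009 - 874\right) \left(-31 + W\right)}{3} = \frac{\left(-1883\right) \left(-31 + W\right)}{3} = \frac{58373 - 1883 W}{3} = \frac{58373}{3} - \frac{1883 W}{3}$)
$k{\left(U \right)} = \frac{7}{3} + \frac{149}{U}$ ($k{\left(U \right)} = \frac{7}{3} - \frac{\left(-447\right) \frac{1}{U}}{3} = \frac{7}{3} + \frac{149}{U}$)
$k{\left(-1543 \right)} - S{\left(591,1374 \right)} = \left(\frac{7}{3} + \frac{149}{-1543}\right) - \left(\frac{58373}{3} - 370951\right) = \left(\frac{7}{3} + 149 \left(- \frac{1}{1543}\right)\right) - \left(\frac{58373}{3} - 370951\right) = \left(\frac{7}{3} - \frac{149}{1543}\right) - - \frac{1054480}{3} = \frac{10354}{4629} + \frac{1054480}{3} = \frac{1627072994}{4629}$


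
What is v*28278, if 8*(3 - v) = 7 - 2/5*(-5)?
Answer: 212085/4 ≈ 53021.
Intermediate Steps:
v = 15/8 (v = 3 - (7 - 2/5*(-5))/8 = 3 - (7 - 2*⅕*(-5))/8 = 3 - (7 - ⅖*(-5))/8 = 3 - (7 + 2)/8 = 3 - ⅛*9 = 3 - 9/8 = 15/8 ≈ 1.8750)
v*28278 = (15/8)*28278 = 212085/4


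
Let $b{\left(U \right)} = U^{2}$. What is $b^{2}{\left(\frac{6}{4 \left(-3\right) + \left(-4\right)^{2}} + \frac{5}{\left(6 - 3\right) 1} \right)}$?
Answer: $\frac{130321}{1296} \approx 100.56$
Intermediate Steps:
$b^{2}{\left(\frac{6}{4 \left(-3\right) + \left(-4\right)^{2}} + \frac{5}{\left(6 - 3\right) 1} \right)} = \left(\left(\frac{6}{4 \left(-3\right) + \left(-4\right)^{2}} + \frac{5}{\left(6 - 3\right) 1}\right)^{2}\right)^{2} = \left(\left(\frac{6}{-12 + 16} + \frac{5}{3 \cdot 1}\right)^{2}\right)^{2} = \left(\left(\frac{6}{4} + \frac{5}{3}\right)^{2}\right)^{2} = \left(\left(6 \cdot \frac{1}{4} + 5 \cdot \frac{1}{3}\right)^{2}\right)^{2} = \left(\left(\frac{3}{2} + \frac{5}{3}\right)^{2}\right)^{2} = \left(\left(\frac{19}{6}\right)^{2}\right)^{2} = \left(\frac{361}{36}\right)^{2} = \frac{130321}{1296}$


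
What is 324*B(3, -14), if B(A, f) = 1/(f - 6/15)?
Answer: -45/2 ≈ -22.500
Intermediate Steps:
B(A, f) = 1/(-⅖ + f) (B(A, f) = 1/(f - 6*1/15) = 1/(f - ⅖) = 1/(-⅖ + f))
324*B(3, -14) = 324*(5/(-2 + 5*(-14))) = 324*(5/(-2 - 70)) = 324*(5/(-72)) = 324*(5*(-1/72)) = 324*(-5/72) = -45/2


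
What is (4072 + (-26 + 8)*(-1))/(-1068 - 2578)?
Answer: -2045/1823 ≈ -1.1218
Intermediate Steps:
(4072 + (-26 + 8)*(-1))/(-1068 - 2578) = (4072 - 18*(-1))/(-3646) = (4072 + 18)*(-1/3646) = 4090*(-1/3646) = -2045/1823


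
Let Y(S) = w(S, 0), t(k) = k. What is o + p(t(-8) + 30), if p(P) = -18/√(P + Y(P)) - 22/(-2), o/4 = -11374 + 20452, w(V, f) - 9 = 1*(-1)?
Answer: 36323 - 3*√30/5 ≈ 36320.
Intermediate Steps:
w(V, f) = 8 (w(V, f) = 9 + 1*(-1) = 9 - 1 = 8)
Y(S) = 8
o = 36312 (o = 4*(-11374 + 20452) = 4*9078 = 36312)
p(P) = 11 - 18/√(8 + P) (p(P) = -18/√(P + 8) - 22/(-2) = -18/√(8 + P) - 22*(-½) = -18/√(8 + P) + 11 = 11 - 18/√(8 + P))
o + p(t(-8) + 30) = 36312 + (11 - 18/√(8 + (-8 + 30))) = 36312 + (11 - 18/√(8 + 22)) = 36312 + (11 - 3*√30/5) = 36323 - 3*√30/5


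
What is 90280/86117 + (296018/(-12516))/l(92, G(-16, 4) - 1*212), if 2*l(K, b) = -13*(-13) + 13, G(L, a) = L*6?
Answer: 38666382787/49041736926 ≈ 0.78844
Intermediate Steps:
G(L, a) = 6*L
l(K, b) = 91 (l(K, b) = (-13*(-13) + 13)/2 = (169 + 13)/2 = (½)*182 = 91)
90280/86117 + (296018/(-12516))/l(92, G(-16, 4) - 1*212) = 90280/86117 + (296018/(-12516))/91 = 90280*(1/86117) + (296018*(-1/12516))*(1/91) = 90280/86117 - 148009/6258*1/91 = 90280/86117 - 148009/569478 = 38666382787/49041736926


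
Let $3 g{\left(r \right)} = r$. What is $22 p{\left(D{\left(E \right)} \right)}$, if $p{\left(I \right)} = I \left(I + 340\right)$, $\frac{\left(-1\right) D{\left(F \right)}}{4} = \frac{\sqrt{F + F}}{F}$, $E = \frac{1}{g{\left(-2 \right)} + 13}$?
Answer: $\frac{26048}{3} - \frac{29920 \sqrt{222}}{3} \approx -1.3992 \cdot 10^{5}$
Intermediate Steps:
$g{\left(r \right)} = \frac{r}{3}$
$E = \frac{3}{37}$ ($E = \frac{1}{\frac{1}{3} \left(-2\right) + 13} = \frac{1}{- \frac{2}{3} + 13} = \frac{1}{\frac{37}{3}} = \frac{3}{37} \approx 0.081081$)
$D{\left(F \right)} = - \frac{4 \sqrt{2}}{\sqrt{F}}$ ($D{\left(F \right)} = - 4 \frac{\sqrt{F + F}}{F} = - 4 \frac{\sqrt{2 F}}{F} = - 4 \frac{\sqrt{2} \sqrt{F}}{F} = - 4 \frac{\sqrt{2}}{\sqrt{F}} = - \frac{4 \sqrt{2}}{\sqrt{F}}$)
$p{\left(I \right)} = I \left(340 + I\right)$
$22 p{\left(D{\left(E \right)} \right)} = 22 - \frac{4 \sqrt{2}}{\frac{1}{37} \sqrt{111}} \left(340 - \frac{4 \sqrt{2}}{\frac{1}{37} \sqrt{111}}\right) = 22 - 4 \sqrt{2} \frac{\sqrt{111}}{3} \left(340 - 4 \sqrt{2} \frac{\sqrt{111}}{3}\right) = 22 - \frac{4 \sqrt{222}}{3} \left(340 - \frac{4 \sqrt{222}}{3}\right) = 22 \left(- \frac{4 \sqrt{222} \left(340 - \frac{4 \sqrt{222}}{3}\right)}{3}\right) = - \frac{88 \sqrt{222} \left(340 - \frac{4 \sqrt{222}}{3}\right)}{3}$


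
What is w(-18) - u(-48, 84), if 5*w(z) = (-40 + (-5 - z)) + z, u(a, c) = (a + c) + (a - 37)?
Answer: 40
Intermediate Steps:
u(a, c) = -37 + c + 2*a (u(a, c) = (a + c) + (-37 + a) = -37 + c + 2*a)
w(z) = -9 (w(z) = ((-40 + (-5 - z)) + z)/5 = ((-45 - z) + z)/5 = (⅕)*(-45) = -9)
w(-18) - u(-48, 84) = -9 - (-37 + 84 + 2*(-48)) = -9 - (-37 + 84 - 96) = -9 - 1*(-49) = -9 + 49 = 40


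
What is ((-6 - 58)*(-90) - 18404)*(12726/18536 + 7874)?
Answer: -32956854685/331 ≈ -9.9567e+7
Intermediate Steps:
((-6 - 58)*(-90) - 18404)*(12726/18536 + 7874) = (-64*(-90) - 18404)*(12726*(1/18536) + 7874) = (5760 - 18404)*(909/1324 + 7874) = -12644*10426085/1324 = -32956854685/331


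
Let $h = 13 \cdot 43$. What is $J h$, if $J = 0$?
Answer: $0$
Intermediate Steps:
$h = 559$
$J h = 0 \cdot 559 = 0$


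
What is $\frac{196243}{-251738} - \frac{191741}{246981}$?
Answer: $- \frac{96736788241}{62174502978} \approx -1.5559$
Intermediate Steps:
$\frac{196243}{-251738} - \frac{191741}{246981} = 196243 \left(- \frac{1}{251738}\right) - \frac{191741}{246981} = - \frac{196243}{251738} - \frac{191741}{246981} = - \frac{96736788241}{62174502978}$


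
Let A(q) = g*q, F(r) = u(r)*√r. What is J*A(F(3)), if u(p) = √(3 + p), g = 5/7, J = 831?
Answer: 12465*√2/7 ≈ 2518.3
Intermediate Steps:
g = 5/7 (g = 5*(⅐) = 5/7 ≈ 0.71429)
F(r) = √r*√(3 + r) (F(r) = √(3 + r)*√r = √r*√(3 + r))
A(q) = 5*q/7
J*A(F(3)) = 831*(5*(√3*√(3 + 3))/7) = 831*(5*(√3*√6)/7) = 831*(5*(3*√2)/7) = 831*(15*√2/7) = 12465*√2/7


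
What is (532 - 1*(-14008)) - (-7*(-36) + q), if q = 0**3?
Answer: 14288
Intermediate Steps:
q = 0
(532 - 1*(-14008)) - (-7*(-36) + q) = (532 - 1*(-14008)) - (-7*(-36) + 0) = (532 + 14008) - (252 + 0) = 14540 - 1*252 = 14540 - 252 = 14288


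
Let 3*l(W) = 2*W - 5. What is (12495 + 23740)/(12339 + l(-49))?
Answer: 108705/36914 ≈ 2.9448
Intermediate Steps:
l(W) = -5/3 + 2*W/3 (l(W) = (2*W - 5)/3 = (-5 + 2*W)/3 = -5/3 + 2*W/3)
(12495 + 23740)/(12339 + l(-49)) = (12495 + 23740)/(12339 + (-5/3 + (⅔)*(-49))) = 36235/(12339 + (-5/3 - 98/3)) = 36235/(12339 - 103/3) = 36235/(36914/3) = 36235*(3/36914) = 108705/36914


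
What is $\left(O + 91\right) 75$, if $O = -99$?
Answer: $-600$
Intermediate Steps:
$\left(O + 91\right) 75 = \left(-99 + 91\right) 75 = \left(-8\right) 75 = -600$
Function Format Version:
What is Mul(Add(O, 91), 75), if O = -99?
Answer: -600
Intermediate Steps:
Mul(Add(O, 91), 75) = Mul(Add(-99, 91), 75) = Mul(-8, 75) = -600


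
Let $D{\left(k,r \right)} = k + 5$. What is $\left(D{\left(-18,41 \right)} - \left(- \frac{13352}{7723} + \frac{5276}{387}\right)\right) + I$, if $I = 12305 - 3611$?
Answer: $\frac{25910202157}{2988801} \approx 8669.1$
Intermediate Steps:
$D{\left(k,r \right)} = 5 + k$
$I = 8694$
$\left(D{\left(-18,41 \right)} - \left(- \frac{13352}{7723} + \frac{5276}{387}\right)\right) + I = \left(\left(5 - 18\right) - \left(- \frac{13352}{7723} + \frac{5276}{387}\right)\right) + 8694 = \left(-13 - \frac{35579324}{2988801}\right) + 8694 = - \frac{74433737}{2988801} + 8694 = \frac{25910202157}{2988801}$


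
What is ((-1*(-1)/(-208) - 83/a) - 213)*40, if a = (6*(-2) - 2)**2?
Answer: -10876305/1274 ≈ -8537.1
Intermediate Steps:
a = 196 (a = (-12 - 2)**2 = (-14)**2 = 196)
((-1*(-1)/(-208) - 83/a) - 213)*40 = ((-1*(-1)/(-208) - 83/196) - 213)*40 = ((1*(-1/208) - 83*1/196) - 213)*40 = ((-1/208 - 83/196) - 213)*40 = (-4365/10192 - 213)*40 = -2175261/10192*40 = -10876305/1274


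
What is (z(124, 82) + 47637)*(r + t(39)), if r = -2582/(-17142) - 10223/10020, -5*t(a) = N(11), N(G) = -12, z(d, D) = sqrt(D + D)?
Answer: 139131686847/1908476 + 8761993*sqrt(41)/2862714 ≈ 72922.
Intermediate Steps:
z(d, D) = sqrt(2)*sqrt(D) (z(d, D) = sqrt(2*D) = sqrt(2)*sqrt(D))
t(a) = 12/5 (t(a) = -1/5*(-12) = 12/5)
r = -24895171/28627140 (r = -2582*(-1/17142) - 10223*1/10020 = 1291/8571 - 10223/10020 = -24895171/28627140 ≈ -0.86964)
(z(124, 82) + 47637)*(r + t(39)) = (sqrt(2)*sqrt(82) + 47637)*(-24895171/28627140 + 12/5) = (2*sqrt(41) + 47637)*(8761993/5725428) = (47637 + 2*sqrt(41))*(8761993/5725428) = 139131686847/1908476 + 8761993*sqrt(41)/2862714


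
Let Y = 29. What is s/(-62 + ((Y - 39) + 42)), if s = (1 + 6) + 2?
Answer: -3/10 ≈ -0.30000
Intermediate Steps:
s = 9 (s = 7 + 2 = 9)
s/(-62 + ((Y - 39) + 42)) = 9/(-62 + ((29 - 39) + 42)) = 9/(-62 + (-10 + 42)) = 9/(-62 + 32) = 9/(-30) = -1/30*9 = -3/10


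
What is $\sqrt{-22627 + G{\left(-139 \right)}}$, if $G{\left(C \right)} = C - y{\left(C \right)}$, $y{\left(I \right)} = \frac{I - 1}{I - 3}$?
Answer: $\frac{2 i \sqrt{28692094}}{71} \approx 150.89 i$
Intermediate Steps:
$y{\left(I \right)} = \frac{-1 + I}{-3 + I}$
$G{\left(C \right)} = C - \frac{-1 + C}{-3 + C}$
$\sqrt{-22627 + G{\left(-139 \right)}} = \sqrt{-22627 + \frac{1 - -139 - 139 \left(-3 - 139\right)}{-3 - 139}} = \sqrt{-22627 + \frac{1 + 139 - -19738}{-142}} = \sqrt{-22627 - \frac{1 + 139 + 19738}{142}} = \sqrt{-22627 - \frac{9939}{71}} = \sqrt{- \frac{1616456}{71}} = \frac{2 i \sqrt{28692094}}{71}$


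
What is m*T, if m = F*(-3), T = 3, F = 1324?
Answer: -11916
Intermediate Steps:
m = -3972 (m = 1324*(-3) = -3972)
m*T = -3972*3 = -11916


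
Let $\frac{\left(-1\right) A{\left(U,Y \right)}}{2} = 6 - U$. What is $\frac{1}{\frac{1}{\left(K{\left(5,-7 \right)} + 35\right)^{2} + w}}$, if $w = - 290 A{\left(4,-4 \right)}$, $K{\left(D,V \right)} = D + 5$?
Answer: $3185$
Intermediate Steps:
$K{\left(D,V \right)} = 5 + D$
$A{\left(U,Y \right)} = -12 + 2 U$ ($A{\left(U,Y \right)} = - 2 \left(6 - U\right) = -12 + 2 U$)
$w = 1160$ ($w = - 290 \left(-12 + 2 \cdot 4\right) = - 290 \left(-12 + 8\right) = \left(-290\right) \left(-4\right) = 1160$)
$\frac{1}{\frac{1}{\left(K{\left(5,-7 \right)} + 35\right)^{2} + w}} = \frac{1}{\frac{1}{\left(\left(5 + 5\right) + 35\right)^{2} + 1160}} = \frac{1}{\frac{1}{\left(10 + 35\right)^{2} + 1160}} = \frac{1}{\frac{1}{45^{2} + 1160}} = \frac{1}{\frac{1}{2025 + 1160}} = \frac{1}{\frac{1}{3185}} = 3185$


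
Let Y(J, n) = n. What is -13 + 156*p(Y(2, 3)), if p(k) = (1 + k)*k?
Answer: 1859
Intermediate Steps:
p(k) = k*(1 + k)
-13 + 156*p(Y(2, 3)) = -13 + 156*(3*(1 + 3)) = -13 + 156*(3*4) = -13 + 156*12 = -13 + 1872 = 1859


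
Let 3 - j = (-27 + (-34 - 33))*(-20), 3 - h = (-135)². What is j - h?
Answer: 16345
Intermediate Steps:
h = -18222 (h = 3 - 1*(-135)² = 3 - 1*18225 = 3 - 18225 = -18222)
j = -1877 (j = 3 - (-27 + (-34 - 33))*(-20) = 3 - (-27 - 67)*(-20) = 3 - (-94)*(-20) = 3 - 1*1880 = 3 - 1880 = -1877)
j - h = -1877 - 1*(-18222) = -1877 + 18222 = 16345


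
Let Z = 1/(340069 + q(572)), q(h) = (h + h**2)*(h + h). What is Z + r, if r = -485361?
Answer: -182152553253812/375292933 ≈ -4.8536e+5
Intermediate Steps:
q(h) = 2*h*(h + h**2) (q(h) = (h + h**2)*(2*h) = 2*h*(h + h**2))
Z = 1/375292933 (Z = 1/(340069 + 2*572**2*(1 + 572)) = 1/(340069 + 2*327184*573) = 1/(340069 + 374952864) = 1/375292933 ≈ 2.6646e-9)
Z + r = 1/375292933 - 485361 = -182152553253812/375292933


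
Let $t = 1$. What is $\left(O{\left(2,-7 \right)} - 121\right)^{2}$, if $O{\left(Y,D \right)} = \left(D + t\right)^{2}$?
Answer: $7225$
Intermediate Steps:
$O{\left(Y,D \right)} = \left(1 + D\right)^{2}$ ($O{\left(Y,D \right)} = \left(D + 1\right)^{2} = \left(1 + D\right)^{2}$)
$\left(O{\left(2,-7 \right)} - 121\right)^{2} = \left(\left(1 - 7\right)^{2} - 121\right)^{2} = \left(\left(-6\right)^{2} - 121\right)^{2} = \left(36 - 121\right)^{2} = \left(-85\right)^{2} = 7225$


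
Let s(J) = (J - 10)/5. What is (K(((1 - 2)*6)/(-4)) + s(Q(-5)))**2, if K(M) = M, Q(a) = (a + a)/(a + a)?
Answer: 9/100 ≈ 0.090000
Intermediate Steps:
Q(a) = 1 (Q(a) = (2*a)/((2*a)) = (2*a)*(1/(2*a)) = 1)
s(J) = -2 + J/5 (s(J) = (-10 + J)*(1/5) = -2 + J/5)
(K(((1 - 2)*6)/(-4)) + s(Q(-5)))**2 = (((1 - 2)*6)/(-4) + (-2 + (1/5)*1))**2 = (-1*6*(-1/4) + (-2 + 1/5))**2 = (-6*(-1/4) - 9/5)**2 = (3/2 - 9/5)**2 = (-3/10)**2 = 9/100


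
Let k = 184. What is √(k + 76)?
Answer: 2*√65 ≈ 16.125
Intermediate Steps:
√(k + 76) = √(184 + 76) = √260 = 2*√65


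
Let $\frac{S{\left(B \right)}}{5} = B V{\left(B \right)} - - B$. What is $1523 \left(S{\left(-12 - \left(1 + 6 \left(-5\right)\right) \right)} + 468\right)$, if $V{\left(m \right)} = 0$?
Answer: $842219$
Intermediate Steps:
$S{\left(B \right)} = 5 B$ ($S{\left(B \right)} = 5 \left(B 0 - - B\right) = 5 \left(0 + B\right) = 5 B$)
$1523 \left(S{\left(-12 - \left(1 + 6 \left(-5\right)\right) \right)} + 468\right) = 1523 \left(5 \left(-12 - \left(1 + 6 \left(-5\right)\right)\right) + 468\right) = 1523 \left(5 \left(-12 - \left(1 - 30\right)\right) + 468\right) = 1523 \left(5 \left(-12 - -29\right) + 468\right) = 1523 \left(5 \left(-12 + 29\right) + 468\right) = 1523 \left(5 \cdot 17 + 468\right) = 1523 \left(85 + 468\right) = 1523 \cdot 553 = 842219$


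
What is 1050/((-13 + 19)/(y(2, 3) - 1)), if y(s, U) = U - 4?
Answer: -350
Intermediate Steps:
y(s, U) = -4 + U
1050/((-13 + 19)/(y(2, 3) - 1)) = 1050/((-13 + 19)/((-4 + 3) - 1)) = 1050/(6/(-1 - 1)) = 1050/(6/(-2)) = 1050/(6*(-½)) = 1050/(-3) = -⅓*1050 = -350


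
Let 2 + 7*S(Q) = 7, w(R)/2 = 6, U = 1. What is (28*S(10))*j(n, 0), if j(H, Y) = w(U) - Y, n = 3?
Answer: 240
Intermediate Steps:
w(R) = 12 (w(R) = 2*6 = 12)
j(H, Y) = 12 - Y
S(Q) = 5/7 (S(Q) = -2/7 + (⅐)*7 = -2/7 + 1 = 5/7)
(28*S(10))*j(n, 0) = (28*(5/7))*(12 - 1*0) = 20*(12 + 0) = 20*12 = 240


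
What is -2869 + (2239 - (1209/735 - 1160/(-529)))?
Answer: -82148537/129605 ≈ -633.84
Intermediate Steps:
-2869 + (2239 - (1209/735 - 1160/(-529))) = -2869 + (2239 - (1209*(1/735) - 1160*(-1/529))) = -2869 + (2239 - (403/245 + 1160/529)) = -2869 + (2239 - 1*497387/129605) = -2869 + (2239 - 497387/129605) = -2869 + 289688208/129605 = -82148537/129605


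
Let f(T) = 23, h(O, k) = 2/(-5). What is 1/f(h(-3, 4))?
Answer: 1/23 ≈ 0.043478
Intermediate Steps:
h(O, k) = -⅖ (h(O, k) = 2*(-⅕) = -⅖)
1/f(h(-3, 4)) = 1/23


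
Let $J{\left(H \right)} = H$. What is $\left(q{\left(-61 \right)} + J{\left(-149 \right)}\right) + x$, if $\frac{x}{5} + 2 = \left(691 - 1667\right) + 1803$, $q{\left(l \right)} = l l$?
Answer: $7697$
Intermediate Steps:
$q{\left(l \right)} = l^{2}$
$x = 4125$ ($x = -10 + 5 \left(\left(691 - 1667\right) + 1803\right) = -10 + 5 \left(-976 + 1803\right) = -10 + 5 \cdot 827 = -10 + 4135 = 4125$)
$\left(q{\left(-61 \right)} + J{\left(-149 \right)}\right) + x = \left(\left(-61\right)^{2} - 149\right) + 4125 = \left(3721 - 149\right) + 4125 = 3572 + 4125 = 7697$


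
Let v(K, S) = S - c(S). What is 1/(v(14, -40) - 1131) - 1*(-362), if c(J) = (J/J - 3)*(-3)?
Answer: 426073/1177 ≈ 362.00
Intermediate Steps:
c(J) = 6 (c(J) = (1 - 3)*(-3) = -2*(-3) = 6)
v(K, S) = -6 + S (v(K, S) = S - 1*6 = S - 6 = -6 + S)
1/(v(14, -40) - 1131) - 1*(-362) = 1/((-6 - 40) - 1131) - 1*(-362) = 1/(-46 - 1131) + 362 = 1/(-1177) + 362 = -1/1177 + 362 = 426073/1177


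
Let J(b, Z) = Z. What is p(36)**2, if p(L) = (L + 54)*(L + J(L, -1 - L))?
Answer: 8100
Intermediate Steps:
p(L) = -54 - L (p(L) = (L + 54)*(L + (-1 - L)) = (54 + L)*(-1) = -54 - L)
p(36)**2 = (-54 - 1*36)**2 = (-54 - 36)**2 = (-90)**2 = 8100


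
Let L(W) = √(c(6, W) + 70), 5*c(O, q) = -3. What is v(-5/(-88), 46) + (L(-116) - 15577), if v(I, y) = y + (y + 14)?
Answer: -15471 + √1735/5 ≈ -15463.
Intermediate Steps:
c(O, q) = -⅗ (c(O, q) = (⅕)*(-3) = -⅗)
L(W) = √1735/5 (L(W) = √(-⅗ + 70) = √(347/5) = √1735/5)
v(I, y) = 14 + 2*y (v(I, y) = y + (14 + y) = 14 + 2*y)
v(-5/(-88), 46) + (L(-116) - 15577) = (14 + 2*46) + (√1735/5 - 15577) = (14 + 92) + (-15577 + √1735/5) = 106 + (-15577 + √1735/5) = -15471 + √1735/5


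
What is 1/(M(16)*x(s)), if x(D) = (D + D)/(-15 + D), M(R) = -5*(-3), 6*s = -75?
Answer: 11/150 ≈ 0.073333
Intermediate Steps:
s = -25/2 (s = (⅙)*(-75) = -25/2 ≈ -12.500)
M(R) = 15
x(D) = 2*D/(-15 + D) (x(D) = (2*D)/(-15 + D) = 2*D/(-15 + D))
1/(M(16)*x(s)) = 1/(15*(2*(-25/2)/(-15 - 25/2))) = 1/(15*(2*(-25/2)/(-55/2))) = 1/(15*(2*(-25/2)*(-2/55))) = 1/(15*(10/11)) = 1/(150/11) = 11/150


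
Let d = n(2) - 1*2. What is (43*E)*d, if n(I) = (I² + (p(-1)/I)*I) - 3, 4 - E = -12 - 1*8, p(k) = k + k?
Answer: -3096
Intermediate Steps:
p(k) = 2*k
E = 24 (E = 4 - (-12 - 1*8) = 4 - (-12 - 8) = 4 - 1*(-20) = 4 + 20 = 24)
n(I) = -5 + I² (n(I) = (I² + ((2*(-1))/I)*I) - 3 = (I² + (-2/I)*I) - 3 = (I² - 2) - 3 = (-2 + I²) - 3 = -5 + I²)
d = -3 (d = (-5 + 2²) - 1*2 = (-5 + 4) - 2 = -1 - 2 = -3)
(43*E)*d = (43*24)*(-3) = 1032*(-3) = -3096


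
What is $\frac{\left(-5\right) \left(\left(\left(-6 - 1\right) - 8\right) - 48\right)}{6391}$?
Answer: $\frac{45}{913} \approx 0.049288$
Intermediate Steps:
$\frac{\left(-5\right) \left(\left(\left(-6 - 1\right) - 8\right) - 48\right)}{6391} = - 5 \left(\left(-7 - 8\right) - 48\right) \frac{1}{6391} = - 5 \left(-15 - 48\right) \frac{1}{6391} = \left(-5\right) \left(-63\right) \frac{1}{6391} = 315 \cdot \frac{1}{6391} = \frac{45}{913}$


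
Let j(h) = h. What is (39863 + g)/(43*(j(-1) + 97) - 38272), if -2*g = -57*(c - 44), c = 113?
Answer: -83659/68288 ≈ -1.2251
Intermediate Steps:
g = 3933/2 (g = -(-57)*(113 - 44)/2 = -(-57)*69/2 = -½*(-3933) = 3933/2 ≈ 1966.5)
(39863 + g)/(43*(j(-1) + 97) - 38272) = (39863 + 3933/2)/(43*(-1 + 97) - 38272) = 83659/(2*(43*96 - 38272)) = 83659/(2*(4128 - 38272)) = (83659/2)/(-34144) = (83659/2)*(-1/34144) = -83659/68288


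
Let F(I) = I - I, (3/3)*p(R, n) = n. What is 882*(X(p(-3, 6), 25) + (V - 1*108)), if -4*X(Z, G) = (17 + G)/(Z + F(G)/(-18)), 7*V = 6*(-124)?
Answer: -381087/2 ≈ -1.9054e+5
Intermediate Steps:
p(R, n) = n
F(I) = 0
V = -744/7 (V = (6*(-124))/7 = (⅐)*(-744) = -744/7 ≈ -106.29)
X(Z, G) = -(17 + G)/(4*Z) (X(Z, G) = -(17 + G)/(4*(Z + 0/(-18))) = -(17 + G)/(4*(Z + 0*(-1/18))) = -(17 + G)/(4*(Z + 0)) = -(17 + G)/(4*Z))
882*(X(p(-3, 6), 25) + (V - 1*108)) = 882*((¼)*(-17 - 1*25)/6 + (-744/7 - 1*108)) = 882*((¼)*(⅙)*(-17 - 25) + (-744/7 - 108)) = 882*((¼)*(⅙)*(-42) - 1500/7) = 882*(-7/4 - 1500/7) = 882*(-6049/28) = -381087/2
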